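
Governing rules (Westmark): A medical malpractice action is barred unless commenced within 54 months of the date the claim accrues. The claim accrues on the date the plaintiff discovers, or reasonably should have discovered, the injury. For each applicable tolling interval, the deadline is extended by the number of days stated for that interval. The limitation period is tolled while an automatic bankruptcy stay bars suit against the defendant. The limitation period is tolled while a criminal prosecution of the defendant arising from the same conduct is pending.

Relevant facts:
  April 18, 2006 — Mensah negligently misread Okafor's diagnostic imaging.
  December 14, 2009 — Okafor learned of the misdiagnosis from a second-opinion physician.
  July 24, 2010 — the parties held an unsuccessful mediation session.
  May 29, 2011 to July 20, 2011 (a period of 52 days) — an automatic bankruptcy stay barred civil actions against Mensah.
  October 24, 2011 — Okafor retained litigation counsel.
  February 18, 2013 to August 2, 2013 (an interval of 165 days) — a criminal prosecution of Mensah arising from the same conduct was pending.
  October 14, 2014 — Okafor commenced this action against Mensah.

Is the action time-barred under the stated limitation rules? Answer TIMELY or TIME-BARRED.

TIMELY

Accrual is tied to discovery, so the period began on December 14, 2009 rather than on April 18, 2006 when the act occurred.
The untolled deadline — 54 months after December 14, 2009 — is June 14, 2014.
The automatic bankruptcy stay from May 29, 2011 to July 20, 2011 tolled the period for 52 days, extending the deadline to August 5, 2014.
Because the pending criminal prosecution ran from February 18, 2013 to August 2, 2013, the deadline is extended by 165 days to January 17, 2015.
The other events in the timeline have no effect on the limitation period under the stated rules.
The October 14, 2014 filing precedes the January 17, 2015 deadline; the claim is timely.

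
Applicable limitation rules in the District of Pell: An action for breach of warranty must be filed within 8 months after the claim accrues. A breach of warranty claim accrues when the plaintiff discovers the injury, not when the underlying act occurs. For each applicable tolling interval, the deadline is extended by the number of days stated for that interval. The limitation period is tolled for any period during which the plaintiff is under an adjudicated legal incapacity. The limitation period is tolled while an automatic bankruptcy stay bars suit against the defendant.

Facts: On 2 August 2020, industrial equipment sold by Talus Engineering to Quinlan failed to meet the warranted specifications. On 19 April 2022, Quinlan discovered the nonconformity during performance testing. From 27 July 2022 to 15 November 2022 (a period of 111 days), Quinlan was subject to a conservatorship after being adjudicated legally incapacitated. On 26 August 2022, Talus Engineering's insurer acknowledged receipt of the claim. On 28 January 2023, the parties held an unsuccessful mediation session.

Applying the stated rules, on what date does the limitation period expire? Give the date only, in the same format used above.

9 April 2023

Accrual is tied to discovery, so the period began on 19 April 2022 rather than on 2 August 2020 when the act occurred.
The untolled deadline — 8 months after 19 April 2022 — is 19 December 2022.
The period was tolled for 111 days by the plaintiff's legal incapacity (27 July 2022 to 15 November 2022), pushing the deadline to 9 April 2023.
None of the other events listed affects the running of the period under the stated rules.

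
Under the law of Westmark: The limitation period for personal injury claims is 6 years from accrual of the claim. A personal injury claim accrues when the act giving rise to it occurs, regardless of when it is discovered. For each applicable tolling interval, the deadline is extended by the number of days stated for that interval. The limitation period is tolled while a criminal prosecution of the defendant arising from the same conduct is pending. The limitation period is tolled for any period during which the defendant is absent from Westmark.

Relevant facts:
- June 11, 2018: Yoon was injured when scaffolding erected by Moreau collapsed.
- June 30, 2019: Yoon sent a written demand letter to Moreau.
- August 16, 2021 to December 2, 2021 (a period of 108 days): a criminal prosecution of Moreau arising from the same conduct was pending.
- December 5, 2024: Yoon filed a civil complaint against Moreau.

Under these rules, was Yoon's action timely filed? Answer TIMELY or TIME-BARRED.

TIME-BARRED

The claim accrued on June 11, 2018, the date of the act.
6 years from June 11, 2018 is June 11, 2024.
The pending criminal prosecution from August 16, 2021 to December 2, 2021 tolled the period for 108 days, extending the deadline to September 27, 2024.
The other events in the timeline have no effect on the limitation period under the stated rules.
Yoon filed on December 5, 2024, after the September 27, 2024 deadline, so the action is time-barred.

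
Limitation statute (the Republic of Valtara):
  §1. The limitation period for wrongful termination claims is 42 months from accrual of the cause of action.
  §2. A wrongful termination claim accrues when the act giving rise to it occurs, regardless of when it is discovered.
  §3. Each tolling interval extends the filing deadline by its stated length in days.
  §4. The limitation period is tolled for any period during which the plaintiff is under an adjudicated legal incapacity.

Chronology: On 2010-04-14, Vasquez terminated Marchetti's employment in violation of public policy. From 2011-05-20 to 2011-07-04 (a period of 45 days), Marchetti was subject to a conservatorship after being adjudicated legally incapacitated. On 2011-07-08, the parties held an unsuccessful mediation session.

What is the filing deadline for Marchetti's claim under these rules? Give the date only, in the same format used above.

The limitation period began to run on 2010-04-14.
The untolled deadline — 42 months after 2010-04-14 — is 2013-10-14.
The plaintiff's legal incapacity from 2011-05-20 to 2011-07-04 tolled the period for 45 days, extending the deadline to 2013-11-28.
Nothing else in the chronology tolls or restarts the period.

2013-11-28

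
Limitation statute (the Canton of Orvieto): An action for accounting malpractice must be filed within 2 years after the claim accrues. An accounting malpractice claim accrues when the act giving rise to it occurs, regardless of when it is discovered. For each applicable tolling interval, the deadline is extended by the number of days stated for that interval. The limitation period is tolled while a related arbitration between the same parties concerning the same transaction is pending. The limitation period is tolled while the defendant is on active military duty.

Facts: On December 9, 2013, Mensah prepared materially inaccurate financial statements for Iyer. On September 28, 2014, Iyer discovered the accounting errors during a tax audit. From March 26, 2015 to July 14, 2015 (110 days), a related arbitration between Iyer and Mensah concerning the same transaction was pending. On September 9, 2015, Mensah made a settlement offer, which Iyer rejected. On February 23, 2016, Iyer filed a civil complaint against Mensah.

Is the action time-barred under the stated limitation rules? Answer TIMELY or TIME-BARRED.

TIMELY

The claim accrued on December 9, 2013, when the wrongful act occurred; under the stated occurrence rule the September 28, 2014 discovery does not delay accrual.
2 years from December 9, 2013 is December 9, 2015.
The period was tolled for 110 days by the pending related arbitration (March 26, 2015 to July 14, 2015), pushing the deadline to March 28, 2016.
Nothing else in the chronology tolls or restarts the period.
Iyer filed on February 23, 2016, before the March 28, 2016 deadline, so the action is timely.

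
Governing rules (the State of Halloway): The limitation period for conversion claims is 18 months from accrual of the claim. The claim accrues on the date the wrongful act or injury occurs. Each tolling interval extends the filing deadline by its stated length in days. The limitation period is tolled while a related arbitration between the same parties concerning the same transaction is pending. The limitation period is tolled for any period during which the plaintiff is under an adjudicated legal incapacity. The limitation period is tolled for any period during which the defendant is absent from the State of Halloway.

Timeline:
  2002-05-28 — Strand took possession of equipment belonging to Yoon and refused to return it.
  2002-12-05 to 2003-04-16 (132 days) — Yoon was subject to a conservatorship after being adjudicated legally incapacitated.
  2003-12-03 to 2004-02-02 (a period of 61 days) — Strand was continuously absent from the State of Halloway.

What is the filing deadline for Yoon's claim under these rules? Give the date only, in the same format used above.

The limitation period began to run on 2002-05-28.
18 months from 2002-05-28 is 2003-11-28.
The period was tolled for 132 days by the plaintiff's legal incapacity (2002-12-05 to 2003-04-16), pushing the deadline to 2004-04-08.
The period was tolled for 61 days by the defendant's absence from the jurisdiction (2003-12-03 to 2004-02-02), pushing the deadline to 2004-06-08.

2004-06-08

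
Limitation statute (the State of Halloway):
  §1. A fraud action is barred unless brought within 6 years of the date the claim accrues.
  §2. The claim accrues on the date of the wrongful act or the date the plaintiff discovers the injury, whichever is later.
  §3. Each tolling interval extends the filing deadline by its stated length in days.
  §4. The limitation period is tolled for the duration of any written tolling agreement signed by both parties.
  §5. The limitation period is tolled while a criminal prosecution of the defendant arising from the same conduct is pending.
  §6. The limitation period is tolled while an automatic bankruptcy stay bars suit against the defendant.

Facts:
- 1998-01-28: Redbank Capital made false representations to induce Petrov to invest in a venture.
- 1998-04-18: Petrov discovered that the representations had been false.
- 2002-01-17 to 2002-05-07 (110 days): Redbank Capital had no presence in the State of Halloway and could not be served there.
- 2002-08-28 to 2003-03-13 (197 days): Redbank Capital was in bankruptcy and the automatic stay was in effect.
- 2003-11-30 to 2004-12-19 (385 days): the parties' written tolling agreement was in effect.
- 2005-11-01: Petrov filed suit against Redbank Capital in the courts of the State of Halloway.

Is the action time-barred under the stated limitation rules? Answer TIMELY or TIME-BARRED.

The claim accrued on 1998-04-18 — the later of the 1998-01-28 act and the 1998-04-18 discovery.
6 years from 1998-04-18 is 2004-04-18.
The automatic bankruptcy stay from 2002-08-28 to 2003-03-13 tolled the period for 197 days, extending the deadline to 2004-11-01.
Because the written tolling agreement ran from 2003-11-30 to 2004-12-19, the deadline is extended by 385 days to 2005-11-21.
The defendant's absence from the jurisdiction from 2002-01-17 to 2002-05-07 does not toll the period, because no stated rule makes the defendant's absence a tolling event.
Petrov filed on 2005-11-01, before the 2005-11-21 deadline, so the action is timely.

TIMELY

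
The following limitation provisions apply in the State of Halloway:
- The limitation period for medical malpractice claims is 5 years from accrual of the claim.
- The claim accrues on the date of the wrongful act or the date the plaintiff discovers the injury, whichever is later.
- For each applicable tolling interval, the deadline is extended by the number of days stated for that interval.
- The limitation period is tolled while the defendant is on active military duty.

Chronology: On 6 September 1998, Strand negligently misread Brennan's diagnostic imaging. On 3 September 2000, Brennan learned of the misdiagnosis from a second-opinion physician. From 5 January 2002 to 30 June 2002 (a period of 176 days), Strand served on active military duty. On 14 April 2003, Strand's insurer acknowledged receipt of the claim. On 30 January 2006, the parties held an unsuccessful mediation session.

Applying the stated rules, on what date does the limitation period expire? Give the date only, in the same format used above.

26 February 2006

Because discovery on 3 September 2000 post-dates the 6 September 1998 act, accrual under the later-of rule falls on 3 September 2000.
Adding the 5 years base period to 3 September 2000 gives a deadline of 3 September 2005, before any tolling.
The defendant's active military service from 5 January 2002 to 30 June 2002 tolled the period for 176 days, extending the deadline to 26 February 2006.
None of the other events listed affects the running of the period under the stated rules.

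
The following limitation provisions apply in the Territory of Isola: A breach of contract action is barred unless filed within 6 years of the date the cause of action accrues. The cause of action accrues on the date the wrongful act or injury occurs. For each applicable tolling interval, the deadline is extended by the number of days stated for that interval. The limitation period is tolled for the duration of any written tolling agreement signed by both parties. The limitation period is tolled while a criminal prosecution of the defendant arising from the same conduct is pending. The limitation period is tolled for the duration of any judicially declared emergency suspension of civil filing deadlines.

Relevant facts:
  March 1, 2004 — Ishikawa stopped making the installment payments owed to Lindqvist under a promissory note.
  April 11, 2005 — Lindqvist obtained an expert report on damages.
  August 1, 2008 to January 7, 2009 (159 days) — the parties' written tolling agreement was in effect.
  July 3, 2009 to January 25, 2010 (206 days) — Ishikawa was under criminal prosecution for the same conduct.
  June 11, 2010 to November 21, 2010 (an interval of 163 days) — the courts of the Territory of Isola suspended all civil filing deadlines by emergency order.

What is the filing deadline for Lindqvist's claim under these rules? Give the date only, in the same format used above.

August 11, 2011

The claim accrued on March 1, 2004, when the wrongful act occurred.
The untolled deadline — 6 years after March 1, 2004 — is March 1, 2010.
Because the written tolling agreement ran from August 1, 2008 to January 7, 2009, the deadline is extended by 159 days to August 7, 2010.
The period was tolled for 206 days by the pending criminal prosecution (July 3, 2009 to January 25, 2010), pushing the deadline to March 1, 2011.
The period was tolled for 163 days by the emergency suspension of filing deadlines (June 11, 2010 to November 21, 2010), pushing the deadline to August 11, 2011.
Nothing else in the chronology tolls or restarts the period.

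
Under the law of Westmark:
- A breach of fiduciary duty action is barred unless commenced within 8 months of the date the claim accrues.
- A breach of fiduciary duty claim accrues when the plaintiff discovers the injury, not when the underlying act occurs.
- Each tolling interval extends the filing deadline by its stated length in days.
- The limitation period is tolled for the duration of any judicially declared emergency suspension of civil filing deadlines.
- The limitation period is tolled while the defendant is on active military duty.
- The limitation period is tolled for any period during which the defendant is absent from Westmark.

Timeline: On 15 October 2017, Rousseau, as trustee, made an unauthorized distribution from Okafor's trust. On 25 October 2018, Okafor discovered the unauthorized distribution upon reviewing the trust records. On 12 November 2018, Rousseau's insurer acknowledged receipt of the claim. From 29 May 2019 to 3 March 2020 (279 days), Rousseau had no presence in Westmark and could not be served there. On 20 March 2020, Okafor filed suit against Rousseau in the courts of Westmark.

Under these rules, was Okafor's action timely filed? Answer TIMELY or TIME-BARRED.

Accrual is tied to discovery, so the period began on 25 October 2018 rather than on 15 October 2017 when the act occurred.
The untolled deadline — 8 months after 25 October 2018 — is 25 June 2019.
Because the defendant's absence from the jurisdiction ran from 29 May 2019 to 3 March 2020, the deadline is extended by 279 days to 30 March 2020.
None of the other events listed affects the running of the period under the stated rules.
The 20 March 2020 filing precedes the 30 March 2020 deadline; the claim is timely.

TIMELY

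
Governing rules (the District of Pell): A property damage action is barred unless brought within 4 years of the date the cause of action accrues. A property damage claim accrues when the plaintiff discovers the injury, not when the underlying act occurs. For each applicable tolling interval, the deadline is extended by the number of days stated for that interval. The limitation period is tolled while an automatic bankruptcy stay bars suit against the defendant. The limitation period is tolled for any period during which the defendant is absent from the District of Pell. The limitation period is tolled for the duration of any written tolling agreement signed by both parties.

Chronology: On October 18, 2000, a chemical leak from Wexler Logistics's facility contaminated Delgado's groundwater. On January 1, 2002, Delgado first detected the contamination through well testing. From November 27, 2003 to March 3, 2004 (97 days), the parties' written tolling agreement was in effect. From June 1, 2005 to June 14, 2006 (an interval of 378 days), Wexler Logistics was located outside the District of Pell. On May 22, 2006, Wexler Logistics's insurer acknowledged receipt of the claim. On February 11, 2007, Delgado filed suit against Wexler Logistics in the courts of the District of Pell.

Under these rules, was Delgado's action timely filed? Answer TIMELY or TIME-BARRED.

TIMELY

Under the discovery rule, the claim accrued on January 1, 2002, when Delgado discovered the injury — not on the October 18, 2000 date of the underlying act.
Adding the 4 years base period to January 1, 2002 gives a deadline of January 1, 2006, before any tolling.
The written tolling agreement from November 27, 2003 to March 3, 2004 tolled the period for 97 days, extending the deadline to April 8, 2006.
Because the defendant's absence from the jurisdiction ran from June 1, 2005 to June 14, 2006, the deadline is extended by 378 days to April 21, 2007.
None of the other events listed affects the running of the period under the stated rules.
Filing on February 11, 2007 beat the April 21, 2007 deadline — the action is timely.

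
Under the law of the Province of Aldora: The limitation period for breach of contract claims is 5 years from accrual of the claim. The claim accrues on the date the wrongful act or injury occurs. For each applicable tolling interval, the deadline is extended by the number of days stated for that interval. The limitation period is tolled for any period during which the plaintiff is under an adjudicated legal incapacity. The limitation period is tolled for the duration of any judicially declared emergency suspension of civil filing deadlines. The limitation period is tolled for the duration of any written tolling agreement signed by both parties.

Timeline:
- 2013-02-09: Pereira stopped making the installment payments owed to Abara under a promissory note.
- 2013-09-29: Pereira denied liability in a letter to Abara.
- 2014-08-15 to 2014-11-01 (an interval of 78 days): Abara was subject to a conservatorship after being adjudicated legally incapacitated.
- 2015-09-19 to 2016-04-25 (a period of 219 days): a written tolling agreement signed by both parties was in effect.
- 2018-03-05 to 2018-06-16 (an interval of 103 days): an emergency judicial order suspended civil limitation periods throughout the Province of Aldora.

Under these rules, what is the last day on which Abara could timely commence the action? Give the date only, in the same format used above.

2019-03-16

The claim accrued on 2013-02-09, the date of the act.
The untolled deadline — 5 years after 2013-02-09 — is 2018-02-09.
The plaintiff's legal incapacity from 2014-08-15 to 2014-11-01 tolled the period for 78 days, extending the deadline to 2018-04-28.
The written tolling agreement from 2015-09-19 to 2016-04-25 tolled the period for 219 days, extending the deadline to 2018-12-03.
The emergency suspension of filing deadlines from 2018-03-05 to 2018-06-16 tolled the period for 103 days, extending the deadline to 2019-03-16.
Nothing else in the chronology tolls or restarts the period.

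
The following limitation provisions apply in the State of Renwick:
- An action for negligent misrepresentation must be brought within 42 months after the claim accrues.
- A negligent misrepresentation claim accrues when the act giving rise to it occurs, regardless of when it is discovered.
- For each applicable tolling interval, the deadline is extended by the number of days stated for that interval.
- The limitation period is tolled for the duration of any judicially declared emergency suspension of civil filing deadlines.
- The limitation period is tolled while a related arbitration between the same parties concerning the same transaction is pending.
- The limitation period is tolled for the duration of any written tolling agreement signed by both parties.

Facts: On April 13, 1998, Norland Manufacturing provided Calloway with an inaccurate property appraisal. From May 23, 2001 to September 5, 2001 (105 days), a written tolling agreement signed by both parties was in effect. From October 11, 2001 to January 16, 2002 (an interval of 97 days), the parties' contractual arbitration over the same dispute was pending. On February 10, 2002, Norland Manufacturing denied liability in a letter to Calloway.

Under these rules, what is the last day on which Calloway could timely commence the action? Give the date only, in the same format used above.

The limitation period began to run on April 13, 1998.
The untolled deadline — 42 months after April 13, 1998 — is October 13, 2001.
The written tolling agreement from May 23, 2001 to September 5, 2001 tolled the period for 105 days, extending the deadline to January 26, 2002.
The period was tolled for 97 days by the pending related arbitration (October 11, 2001 to January 16, 2002), pushing the deadline to May 3, 2002.
None of the other events listed affects the running of the period under the stated rules.

May 3, 2002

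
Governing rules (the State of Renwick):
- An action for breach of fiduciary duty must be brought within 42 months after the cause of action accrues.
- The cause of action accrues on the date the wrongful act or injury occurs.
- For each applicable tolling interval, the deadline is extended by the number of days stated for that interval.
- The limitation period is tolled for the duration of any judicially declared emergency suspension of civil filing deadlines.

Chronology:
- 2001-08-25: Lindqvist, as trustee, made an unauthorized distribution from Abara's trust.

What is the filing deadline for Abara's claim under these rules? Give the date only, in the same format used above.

2005-02-25

The claim accrued on 2001-08-25, when the wrongful act occurred.
Adding the 42 months base period to 2001-08-25 gives a deadline of 2005-02-25, before any tolling.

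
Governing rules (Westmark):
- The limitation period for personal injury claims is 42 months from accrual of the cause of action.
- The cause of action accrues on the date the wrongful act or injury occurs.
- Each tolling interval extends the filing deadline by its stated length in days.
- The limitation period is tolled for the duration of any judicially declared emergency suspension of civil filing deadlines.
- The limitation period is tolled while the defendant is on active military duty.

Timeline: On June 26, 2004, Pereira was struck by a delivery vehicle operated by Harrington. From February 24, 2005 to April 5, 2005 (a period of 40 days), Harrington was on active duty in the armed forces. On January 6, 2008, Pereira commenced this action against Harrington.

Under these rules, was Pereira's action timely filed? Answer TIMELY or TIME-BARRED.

The claim accrued on June 26, 2004, when the wrongful act occurred.
The untolled deadline — 42 months after June 26, 2004 — is December 26, 2007.
The period was tolled for 40 days by the defendant's active military service (February 24, 2005 to April 5, 2005), pushing the deadline to February 4, 2008.
Pereira filed on January 6, 2008, before the February 4, 2008 deadline, so the action is timely.

TIMELY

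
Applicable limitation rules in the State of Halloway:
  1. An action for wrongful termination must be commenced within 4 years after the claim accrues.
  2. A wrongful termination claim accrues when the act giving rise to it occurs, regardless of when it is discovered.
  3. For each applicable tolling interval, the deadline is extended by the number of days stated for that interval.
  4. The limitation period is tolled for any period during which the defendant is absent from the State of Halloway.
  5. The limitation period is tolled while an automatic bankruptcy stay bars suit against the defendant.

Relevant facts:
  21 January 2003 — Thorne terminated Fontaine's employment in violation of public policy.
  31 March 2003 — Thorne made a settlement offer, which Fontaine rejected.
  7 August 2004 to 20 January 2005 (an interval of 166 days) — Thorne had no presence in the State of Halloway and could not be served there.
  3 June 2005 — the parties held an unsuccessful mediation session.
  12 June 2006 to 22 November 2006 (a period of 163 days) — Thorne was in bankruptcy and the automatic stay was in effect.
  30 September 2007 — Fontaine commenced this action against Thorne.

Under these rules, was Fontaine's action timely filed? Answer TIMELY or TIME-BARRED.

TIMELY

The limitation period began to run on 21 January 2003.
The untolled deadline — 4 years after 21 January 2003 — is 21 January 2007.
The period was tolled for 166 days by the defendant's absence from the jurisdiction (7 August 2004 to 20 January 2005), pushing the deadline to 6 July 2007.
Because the automatic bankruptcy stay ran from 12 June 2006 to 22 November 2006, the deadline is extended by 163 days to 16 December 2007.
Nothing else in the chronology tolls or restarts the period.
The 30 September 2007 filing precedes the 16 December 2007 deadline; the claim is timely.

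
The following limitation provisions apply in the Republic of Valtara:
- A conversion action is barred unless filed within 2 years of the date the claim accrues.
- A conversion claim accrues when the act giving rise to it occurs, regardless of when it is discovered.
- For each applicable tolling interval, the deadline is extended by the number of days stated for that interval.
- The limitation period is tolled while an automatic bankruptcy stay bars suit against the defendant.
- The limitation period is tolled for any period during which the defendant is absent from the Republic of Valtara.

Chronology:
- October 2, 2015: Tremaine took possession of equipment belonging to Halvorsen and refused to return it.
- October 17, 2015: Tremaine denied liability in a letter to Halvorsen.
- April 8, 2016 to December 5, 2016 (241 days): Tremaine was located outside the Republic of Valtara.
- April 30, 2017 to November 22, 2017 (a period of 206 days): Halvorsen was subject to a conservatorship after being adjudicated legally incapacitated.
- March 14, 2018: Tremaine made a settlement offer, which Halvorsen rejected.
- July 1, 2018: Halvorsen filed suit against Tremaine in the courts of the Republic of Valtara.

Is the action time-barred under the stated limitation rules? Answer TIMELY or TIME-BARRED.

TIME-BARRED

The claim accrued on October 2, 2015, when the wrongful act occurred.
The untolled deadline — 2 years after October 2, 2015 — is October 2, 2017.
The defendant's absence from the jurisdiction from April 8, 2016 to December 5, 2016 tolled the period for 241 days, extending the deadline to May 31, 2018.
The plaintiff's legal incapacity from April 30, 2017 to November 22, 2017 does not toll the period, because no stated rule makes the plaintiff's incapacity a tolling event.
The other events in the timeline have no effect on the limitation period under the stated rules.
Filing on July 1, 2018 missed the May 31, 2018 deadline — the action is time-barred.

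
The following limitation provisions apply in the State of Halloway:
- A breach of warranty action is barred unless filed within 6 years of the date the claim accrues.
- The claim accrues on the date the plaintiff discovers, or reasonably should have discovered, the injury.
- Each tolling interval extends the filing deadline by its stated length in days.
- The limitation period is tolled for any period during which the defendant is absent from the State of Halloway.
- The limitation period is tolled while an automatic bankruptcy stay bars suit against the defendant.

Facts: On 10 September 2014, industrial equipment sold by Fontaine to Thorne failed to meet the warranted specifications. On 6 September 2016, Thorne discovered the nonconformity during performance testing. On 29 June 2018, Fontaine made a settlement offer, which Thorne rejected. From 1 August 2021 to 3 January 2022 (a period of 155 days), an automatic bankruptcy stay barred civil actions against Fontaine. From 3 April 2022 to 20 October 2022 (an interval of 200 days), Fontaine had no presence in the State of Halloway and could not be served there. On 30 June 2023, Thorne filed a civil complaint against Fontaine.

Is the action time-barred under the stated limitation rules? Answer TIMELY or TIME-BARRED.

TIMELY

Under the discovery rule, the claim accrued on 6 September 2016, when Thorne discovered the injury — not on the 10 September 2014 date of the underlying act.
The untolled deadline — 6 years after 6 September 2016 — is 6 September 2022.
The automatic bankruptcy stay from 1 August 2021 to 3 January 2022 tolled the period for 155 days, extending the deadline to 8 February 2023.
The period was tolled for 200 days by the defendant's absence from the jurisdiction (3 April 2022 to 20 October 2022), pushing the deadline to 27 August 2023.
Nothing else in the chronology tolls or restarts the period.
The 30 June 2023 filing precedes the 27 August 2023 deadline; the claim is timely.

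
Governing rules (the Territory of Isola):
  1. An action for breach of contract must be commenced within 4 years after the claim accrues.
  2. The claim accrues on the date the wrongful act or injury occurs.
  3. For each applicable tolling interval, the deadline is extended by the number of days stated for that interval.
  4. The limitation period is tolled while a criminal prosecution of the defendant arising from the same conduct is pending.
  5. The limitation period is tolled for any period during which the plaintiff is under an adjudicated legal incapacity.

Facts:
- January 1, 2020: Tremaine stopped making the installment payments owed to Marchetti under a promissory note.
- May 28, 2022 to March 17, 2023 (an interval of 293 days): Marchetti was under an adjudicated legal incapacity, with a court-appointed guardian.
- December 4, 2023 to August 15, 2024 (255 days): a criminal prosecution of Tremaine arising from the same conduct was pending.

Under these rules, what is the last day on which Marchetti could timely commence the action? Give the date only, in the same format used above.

The claim accrued on January 1, 2020, when the wrongful act occurred.
Adding the 4 years base period to January 1, 2020 gives a deadline of January 1, 2024, before any tolling.
Because the plaintiff's legal incapacity ran from May 28, 2022 to March 17, 2023, the deadline is extended by 293 days to October 20, 2024.
The period was tolled for 255 days by the pending criminal prosecution (December 4, 2023 to August 15, 2024), pushing the deadline to July 2, 2025.

July 2, 2025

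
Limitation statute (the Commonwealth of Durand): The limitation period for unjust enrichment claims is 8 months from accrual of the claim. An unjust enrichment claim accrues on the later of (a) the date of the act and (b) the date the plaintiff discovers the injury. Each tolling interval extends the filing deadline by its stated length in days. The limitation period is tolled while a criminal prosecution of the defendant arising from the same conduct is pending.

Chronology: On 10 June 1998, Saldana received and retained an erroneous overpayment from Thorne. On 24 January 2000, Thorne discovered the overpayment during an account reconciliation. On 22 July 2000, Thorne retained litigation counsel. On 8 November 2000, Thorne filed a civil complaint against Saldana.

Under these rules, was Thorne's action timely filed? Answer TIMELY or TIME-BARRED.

TIME-BARRED

Because discovery on 24 January 2000 post-dates the 10 June 1998 act, accrual under the later-of rule falls on 24 January 2000.
8 months from 24 January 2000 is 24 September 2000.
Nothing else in the chronology tolls or restarts the period.
Filing on 8 November 2000 missed the 24 September 2000 deadline — the action is time-barred.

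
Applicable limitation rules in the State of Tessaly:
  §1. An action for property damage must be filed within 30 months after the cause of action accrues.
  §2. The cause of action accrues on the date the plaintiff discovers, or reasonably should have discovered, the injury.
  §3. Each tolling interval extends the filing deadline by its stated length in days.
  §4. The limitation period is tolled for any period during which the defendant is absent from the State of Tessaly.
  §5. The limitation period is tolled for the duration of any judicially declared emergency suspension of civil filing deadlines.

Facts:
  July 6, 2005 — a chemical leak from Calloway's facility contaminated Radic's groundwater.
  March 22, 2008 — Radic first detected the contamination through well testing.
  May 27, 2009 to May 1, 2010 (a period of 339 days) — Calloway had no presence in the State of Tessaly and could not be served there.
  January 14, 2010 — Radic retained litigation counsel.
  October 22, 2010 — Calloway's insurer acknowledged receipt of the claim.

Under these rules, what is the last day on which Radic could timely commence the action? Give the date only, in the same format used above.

August 27, 2011

Under the discovery rule, the claim accrued on March 22, 2008, when Radic discovered the injury — not on the July 6, 2005 date of the underlying act.
Adding the 30 months base period to March 22, 2008 gives a deadline of September 22, 2010, before any tolling.
Because the defendant's absence from the jurisdiction ran from May 27, 2009 to May 1, 2010, the deadline is extended by 339 days to August 27, 2011.
Nothing else in the chronology tolls or restarts the period.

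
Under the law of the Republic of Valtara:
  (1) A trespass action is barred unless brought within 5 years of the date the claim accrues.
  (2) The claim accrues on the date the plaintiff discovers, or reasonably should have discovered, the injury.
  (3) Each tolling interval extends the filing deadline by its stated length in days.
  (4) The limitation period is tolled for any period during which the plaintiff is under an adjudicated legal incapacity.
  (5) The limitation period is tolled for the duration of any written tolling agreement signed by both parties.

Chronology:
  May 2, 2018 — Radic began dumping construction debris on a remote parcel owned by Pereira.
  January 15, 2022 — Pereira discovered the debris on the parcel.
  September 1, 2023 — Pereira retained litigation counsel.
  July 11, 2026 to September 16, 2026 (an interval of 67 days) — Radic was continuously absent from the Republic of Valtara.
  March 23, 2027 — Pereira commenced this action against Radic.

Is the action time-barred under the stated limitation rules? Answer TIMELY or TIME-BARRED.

Accrual is tied to discovery, so the period began on January 15, 2022 rather than on May 2, 2018 when the act occurred.
Adding the 5 years base period to January 15, 2022 gives a deadline of January 15, 2027, before any tolling.
Although the defendant's absence ran from July 11, 2026 to September 16, 2026, the stated rules do not make that a tolling event, so it is disregarded.
None of the other events listed affects the running of the period under the stated rules.
Filing on March 23, 2027 missed the January 15, 2027 deadline — the action is time-barred.

TIME-BARRED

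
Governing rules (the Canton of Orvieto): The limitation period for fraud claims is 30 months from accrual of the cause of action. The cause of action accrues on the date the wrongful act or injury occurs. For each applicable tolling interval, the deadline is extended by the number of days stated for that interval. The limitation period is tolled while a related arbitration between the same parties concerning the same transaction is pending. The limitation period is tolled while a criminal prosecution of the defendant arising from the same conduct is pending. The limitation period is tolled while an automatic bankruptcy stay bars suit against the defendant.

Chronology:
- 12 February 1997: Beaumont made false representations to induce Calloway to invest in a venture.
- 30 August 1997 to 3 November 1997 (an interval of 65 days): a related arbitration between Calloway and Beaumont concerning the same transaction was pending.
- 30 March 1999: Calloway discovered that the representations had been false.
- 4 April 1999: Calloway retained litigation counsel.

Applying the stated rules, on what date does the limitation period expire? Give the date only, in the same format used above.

16 October 1999

The claim accrued on 12 February 1997, when the wrongful act occurred; under the stated occurrence rule the 30 March 1999 discovery does not delay accrual.
Adding the 30 months base period to 12 February 1997 gives a deadline of 12 August 1999, before any tolling.
Because the pending related arbitration ran from 30 August 1997 to 3 November 1997, the deadline is extended by 65 days to 16 October 1999.
Nothing else in the chronology tolls or restarts the period.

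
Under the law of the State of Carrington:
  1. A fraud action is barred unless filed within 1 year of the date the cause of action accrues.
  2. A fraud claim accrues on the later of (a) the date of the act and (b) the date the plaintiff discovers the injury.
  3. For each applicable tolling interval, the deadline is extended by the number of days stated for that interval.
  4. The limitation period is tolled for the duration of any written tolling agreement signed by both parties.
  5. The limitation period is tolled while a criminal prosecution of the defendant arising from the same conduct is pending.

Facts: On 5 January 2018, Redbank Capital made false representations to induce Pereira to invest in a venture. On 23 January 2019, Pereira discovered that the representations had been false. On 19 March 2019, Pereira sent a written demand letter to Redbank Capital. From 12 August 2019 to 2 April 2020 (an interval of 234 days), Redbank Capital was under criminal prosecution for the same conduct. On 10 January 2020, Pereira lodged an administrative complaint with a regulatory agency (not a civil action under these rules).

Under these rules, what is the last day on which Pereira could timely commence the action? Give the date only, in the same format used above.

Because discovery on 23 January 2019 post-dates the 5 January 2018 act, accrual under the later-of rule falls on 23 January 2019.
Adding the 1 year base period to 23 January 2019 gives a deadline of 23 January 2020, before any tolling.
The period was tolled for 234 days by the pending criminal prosecution (12 August 2019 to 2 April 2020), pushing the deadline to 13 September 2020.
Nothing else in the chronology tolls or restarts the period.

13 September 2020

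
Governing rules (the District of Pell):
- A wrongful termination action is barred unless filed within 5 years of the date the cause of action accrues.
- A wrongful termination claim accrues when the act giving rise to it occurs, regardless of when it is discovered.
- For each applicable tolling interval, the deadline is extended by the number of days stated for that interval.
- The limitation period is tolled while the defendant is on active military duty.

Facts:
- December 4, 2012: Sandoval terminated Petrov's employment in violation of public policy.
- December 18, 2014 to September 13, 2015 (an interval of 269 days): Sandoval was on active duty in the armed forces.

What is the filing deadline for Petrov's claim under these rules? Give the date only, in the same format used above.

The limitation period began to run on December 4, 2012.
5 years from December 4, 2012 is December 4, 2017.
Because the defendant's active military service ran from December 18, 2014 to September 13, 2015, the deadline is extended by 269 days to August 30, 2018.

August 30, 2018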